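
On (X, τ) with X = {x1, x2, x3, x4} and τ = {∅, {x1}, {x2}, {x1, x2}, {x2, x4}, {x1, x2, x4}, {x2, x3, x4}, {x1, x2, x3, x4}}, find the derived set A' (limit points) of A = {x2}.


A' = {x3, x4}

For each x ∈ X, list the open sets U ∈ τ with x ∈ U, then check whether U ∩ (A ∖ {x}) ≠ ∅ for every such U.
  x = x1: open {x1} ∋ x has {x1} ∩ (A ∖ {x1}) = ∅, so x is NOT a limit point.
  x = x2: open {x2} ∋ x has {x2} ∩ (A ∖ {x2}) = ∅, so x is NOT a limit point.
  x = x3: opens ∋ x are {x2, x3, x4}, {x1, x2, x3, x4}; each meets A ∖ {x3}, so x IS a limit point.
  x = x4: opens ∋ x are {x2, x4}, {x1, x2, x4}, {x2, x3, x4}, {x1, x2, x3, x4}; each meets A ∖ {x4}, so x IS a limit point.
Collecting: A' = {x3, x4}.


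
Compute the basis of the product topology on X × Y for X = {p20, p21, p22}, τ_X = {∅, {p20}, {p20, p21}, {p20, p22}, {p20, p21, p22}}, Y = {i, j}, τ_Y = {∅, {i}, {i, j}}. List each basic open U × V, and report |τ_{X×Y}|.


Basis B = {∅ × ∅, {p20} × {i}, {p20} × {i, j}, {p20, p21} × {i}, {p20, p22} × {i}, {p20, p21, p22} × {i}, {p20, p21} × {i, j}, {p20, p22} × {i, j}, {p20, p21, p22} × {i, j}}; |τ_{X×Y}| = 14.

Enumerate products U × V with U ∈ τ_X, V ∈ τ_Y (deduplicated):
  ∅ × ∅ = {} (∅)
  {p20} × {i} = {(p20,i)}
  {p20} × {i, j} = {(p20,i), (p20,j)}
  {p20, p21} × {i} = {(p20,i), (p21,i)}
  {p20, p22} × {i} = {(p20,i), (p22,i)}
  {p20, p21, p22} × {i} = {(p20,i), (p21,i), (p22,i)}
  {p20, p21} × {i, j} = {(p20,i), (p20,j), (p21,i), (p21,j)}
  {p20, p22} × {i, j} = {(p20,i), (p20,j), (p22,i), (p22,j)}
  {p20, p21, p22} × {i, j} = {(p20,i), (p20,j), (p21,i), (p21,j), (p22,i), (p22,j)}
These 9 distinct sets form the basis B.
Close under arbitrary unions to get τ_{X×Y}; counting gives |τ_{X×Y}| = 14.


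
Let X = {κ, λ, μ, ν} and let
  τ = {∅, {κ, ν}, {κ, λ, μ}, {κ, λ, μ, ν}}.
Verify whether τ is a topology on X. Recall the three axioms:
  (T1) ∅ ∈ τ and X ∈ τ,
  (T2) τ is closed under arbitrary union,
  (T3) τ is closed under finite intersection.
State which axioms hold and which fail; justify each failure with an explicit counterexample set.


τ is NOT a topology on X.

Axiom (T1): ∅ ∈ τ? Yes; X ∈ τ? Yes.
Axiom (T2/T3): check pairwise unions and intersections of members of τ.
Counterexample for (T3): {κ, ν} ∩ {κ, λ, μ} = {κ} ∉ τ. Therefore τ is NOT a topology.


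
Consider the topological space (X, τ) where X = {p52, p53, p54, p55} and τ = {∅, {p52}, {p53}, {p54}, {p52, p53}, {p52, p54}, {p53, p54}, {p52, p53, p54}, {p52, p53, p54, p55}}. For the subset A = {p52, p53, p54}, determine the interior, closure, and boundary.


int(A) = {p52, p53, p54}, cl(A) = {p52, p53, p54, p55}, ∂A = {p55}.

Closed sets in (X, τ) are complements of opens:
  closed(X, τ) = {∅, {p55}, {p52, p55}, {p53, p55}, {p54, p55}, {p52, p53, p55}, {p52, p54, p55}, {p53, p54, p55}, {p52, p53, p54, p55}}.
int(A) = ⋃ {U ∈ τ : U ⊆ A}. Opens contained in A: ∅, {p52}, {p53}, {p54}, {p52, p53}, {p52, p54}, {p53, p54}, {p52, p53, p54}.
Taking the union of these: int(A) = {p52, p53, p54}.
cl(A) = ⋂ {C closed : A ⊆ C}. Closed sets containing A: {p52, p53, p54, p55}.
Intersecting these: cl(A) = {p52, p53, p54, p55}.
∂A = cl(A) ∖ int(A) = {p52, p53, p54, p55} ∖ {p52, p53, p54} = {p55}.


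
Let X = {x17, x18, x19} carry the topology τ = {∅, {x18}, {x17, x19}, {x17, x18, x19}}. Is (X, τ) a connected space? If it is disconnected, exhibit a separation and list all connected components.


(X, τ) is disconnected; components = [{x18}, {x17, x19}].

Find clopen sets (U ∈ τ with X ∖ U ∈ τ):
  U = ∅, X ∖ U = {x17, x18, x19} — both open, so U is clopen.
  U = {x18}, X ∖ U = {x17, x19} — both open, so U is clopen.
  U = {x17, x19}, X ∖ U = {x18} — both open, so U is clopen.
  U = {x17, x18, x19}, X ∖ U = ∅ — both open, so U is clopen.
Nontrivial clopen(s) exist: e.g. {x18}. So (X, τ) is disconnected.
Compute connected components by grouping points that agree on all clopens:
  component: {x18}
  component: {x17, x19}


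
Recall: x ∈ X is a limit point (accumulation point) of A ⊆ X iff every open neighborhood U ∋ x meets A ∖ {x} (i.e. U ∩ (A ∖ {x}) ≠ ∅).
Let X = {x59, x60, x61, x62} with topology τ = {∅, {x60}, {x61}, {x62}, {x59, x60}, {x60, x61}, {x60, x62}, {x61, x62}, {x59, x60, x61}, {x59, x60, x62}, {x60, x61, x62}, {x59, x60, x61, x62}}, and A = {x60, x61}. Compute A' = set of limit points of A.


A' = {x59}

For each x ∈ X, list the open sets U ∈ τ with x ∈ U, then check whether U ∩ (A ∖ {x}) ≠ ∅ for every such U.
  x = x59: opens ∋ x are {x59, x60}, {x59, x60, x61}, {x59, x60, x62}, {x59, x60, x61, x62}; each meets A ∖ {x59}, so x IS a limit point.
  x = x60: open {x60} ∋ x has {x60} ∩ (A ∖ {x60}) = ∅, so x is NOT a limit point.
  x = x61: open {x61} ∋ x has {x61} ∩ (A ∖ {x61}) = ∅, so x is NOT a limit point.
  x = x62: open {x62} ∋ x has {x62} ∩ (A ∖ {x62}) = ∅, so x is NOT a limit point.
Collecting: A' = {x59}.


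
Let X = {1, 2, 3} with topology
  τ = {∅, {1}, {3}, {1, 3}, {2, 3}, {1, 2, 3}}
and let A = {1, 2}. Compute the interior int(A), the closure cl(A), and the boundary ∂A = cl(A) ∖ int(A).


int(A) = {1}, cl(A) = {1, 2}, ∂A = {2}.

Closed sets in (X, τ) are complements of opens:
  closed(X, τ) = {∅, {1}, {2}, {1, 2}, {2, 3}, {1, 2, 3}}.
int(A) = ⋃ {U ∈ τ : U ⊆ A}. Opens contained in A: ∅, {1}.
Taking the union of these: int(A) = {1}.
cl(A) = ⋂ {C closed : A ⊆ C}. Closed sets containing A: {1, 2}, {1, 2, 3}.
Intersecting these: cl(A) = {1, 2}.
∂A = cl(A) ∖ int(A) = {1, 2} ∖ {1} = {2}.


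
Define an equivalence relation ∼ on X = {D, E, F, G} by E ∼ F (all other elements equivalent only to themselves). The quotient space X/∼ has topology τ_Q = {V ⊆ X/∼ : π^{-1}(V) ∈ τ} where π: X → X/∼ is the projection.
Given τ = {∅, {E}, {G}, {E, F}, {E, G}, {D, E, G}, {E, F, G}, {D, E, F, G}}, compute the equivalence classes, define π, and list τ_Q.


X/∼ = {[D], [E=F], [G]}; |τ_Q| = 5.

Equivalence classes: [D], [E=F], [G].
Quotient map π: X → X/∼ sends D ↦ [D], E ↦ [E=F], F ↦ [E=F], G ↦ [G].
For each subset V ⊆ X/∼, compute π^{-1}(V) ⊆ X and check whether π^{-1}(V) ∈ τ. V is open in τ_Q iff π^{-1}(V) ∈ τ.
  V = {}: π^{-1}(V) = ∅ ∈ τ ✓.
  V = {[D]}: π^{-1}(V) = {D} ∉ τ ✗.
  V = {[E=F]}: π^{-1}(V) = {E, F} ∈ τ ✓.
  V = {[D], [E=F]}: π^{-1}(V) = {D, E, F} ∉ τ ✗.
  V = {[G]}: π^{-1}(V) = {G} ∈ τ ✓.
  V = {[D], [G]}: π^{-1}(V) = {D, G} ∉ τ ✗.
  V = {[E=F], [G]}: π^{-1}(V) = {E, F, G} ∈ τ ✓.
  V = {[D], [E=F], [G]}: π^{-1}(V) = {D, E, F, G} ∈ τ ✓.
Open sets in the quotient: τ_Q = {{}, {[E=F]}, {[G]}, {[E=F], [G]}, {[D], [E=F], [G]}} (5 elements).


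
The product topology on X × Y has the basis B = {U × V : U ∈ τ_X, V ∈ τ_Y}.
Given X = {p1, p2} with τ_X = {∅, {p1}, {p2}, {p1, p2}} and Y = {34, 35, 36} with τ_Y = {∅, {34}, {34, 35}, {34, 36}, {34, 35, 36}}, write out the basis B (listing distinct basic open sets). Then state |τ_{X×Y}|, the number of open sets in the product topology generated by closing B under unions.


Basis B = {∅ × ∅, {p1} × {34}, {p2} × {34}, {p1} × {34, 35}, {p1} × {34, 36}, {p1, p2} × {34}, {p2} × {34, 35}, {p2} × {34, 36}, {p1} × {34, 35, 36}, {p2} × {34, 35, 36}, {p1, p2} × {34, 35}, {p1, p2} × {34, 36}, {p1, p2} × {34, 35, 36}}; |τ_{X×Y}| = 25.

Enumerate products U × V with U ∈ τ_X, V ∈ τ_Y (deduplicated):
  ∅ × ∅ = {} (∅)
  {p1} × {34} = {(p1,34)}
  {p2} × {34} = {(p2,34)}
  {p1} × {34, 35} = {(p1,34), (p1,35)}
  {p1} × {34, 36} = {(p1,34), (p1,36)}
  {p1, p2} × {34} = {(p1,34), (p2,34)}
  {p2} × {34, 35} = {(p2,34), (p2,35)}
  {p2} × {34, 36} = {(p2,34), (p2,36)}
  {p1} × {34, 35, 36} = {(p1,34), (p1,35), (p1,36)}
  {p2} × {34, 35, 36} = {(p2,34), (p2,35), (p2,36)}
  {p1, p2} × {34, 35} = {(p1,34), (p1,35), (p2,34), (p2,35)}
  {p1, p2} × {34, 36} = {(p1,34), (p1,36), (p2,34), (p2,36)}
  {p1, p2} × {34, 35, 36} = {(p1,34), (p1,35), (p1,36), (p2,34), (p2,35), (p2,36)}
These 13 distinct sets form the basis B.
Close under arbitrary unions to get τ_{X×Y}; counting gives |τ_{X×Y}| = 25.


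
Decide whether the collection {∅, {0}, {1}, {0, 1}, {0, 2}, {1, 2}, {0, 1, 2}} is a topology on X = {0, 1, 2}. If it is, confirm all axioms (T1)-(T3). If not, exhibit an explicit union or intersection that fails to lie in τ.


τ is NOT a topology on X.

Axiom (T1): ∅ ∈ τ? Yes; X ∈ τ? Yes.
Axiom (T2/T3): check pairwise unions and intersections of members of τ.
Counterexample for (T3): {0, 2} ∩ {1, 2} = {2} ∉ τ. Therefore τ is NOT a topology.


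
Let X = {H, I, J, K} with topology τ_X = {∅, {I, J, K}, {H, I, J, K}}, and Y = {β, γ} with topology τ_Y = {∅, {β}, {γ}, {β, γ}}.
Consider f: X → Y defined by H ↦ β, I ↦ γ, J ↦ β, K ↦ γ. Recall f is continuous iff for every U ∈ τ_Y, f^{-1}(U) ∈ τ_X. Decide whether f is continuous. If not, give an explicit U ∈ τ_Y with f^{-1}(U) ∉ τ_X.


f is NOT continuous.

Compute f^{-1}(U) for each U ∈ τ_Y:
  U = ∅: f^{-1}(U) = ∅ ∈ τ_X ✓.
  U = {β}: f^{-1}(U) = {H, J} ∉ τ_X ✗.
  U = {γ}: f^{-1}(U) = {I, K} ∉ τ_X ✗.
  U = {β, γ}: f^{-1}(U) = {H, I, J, K} ∈ τ_X ✓.
Found U = {β} with f^{-1}(U) = {H, J} not in τ_X. Therefore f is NOT continuous.


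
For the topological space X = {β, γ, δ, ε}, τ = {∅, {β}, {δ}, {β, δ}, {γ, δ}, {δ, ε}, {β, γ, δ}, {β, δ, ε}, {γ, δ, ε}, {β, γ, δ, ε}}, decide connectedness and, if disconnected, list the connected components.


(X, τ) is disconnected; components = [{β}, {γ, δ, ε}].

Find clopen sets (U ∈ τ with X ∖ U ∈ τ):
  U = ∅, X ∖ U = {β, γ, δ, ε} — both open, so U is clopen.
  U = {β}, X ∖ U = {γ, δ, ε} — both open, so U is clopen.
  U = {γ, δ, ε}, X ∖ U = {β} — both open, so U is clopen.
  U = {β, γ, δ, ε}, X ∖ U = ∅ — both open, so U is clopen.
Nontrivial clopen(s) exist: e.g. {γ, δ, ε}. So (X, τ) is disconnected.
Compute connected components by grouping points that agree on all clopens:
  component: {β}
  component: {γ, δ, ε}


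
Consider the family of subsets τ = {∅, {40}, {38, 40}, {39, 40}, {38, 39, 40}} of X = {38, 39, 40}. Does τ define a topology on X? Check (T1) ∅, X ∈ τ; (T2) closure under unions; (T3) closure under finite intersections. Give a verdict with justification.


τ IS a topology on X.

Axiom (T1): ∅ ∈ τ? Yes; X ∈ τ? Yes.
Axiom (T2/T3): check pairwise unions and intersections of members of τ.
All pairwise intersections and unions checked — each lies in τ. Therefore τ satisfies (T1), (T2), (T3): it IS a topology on X.


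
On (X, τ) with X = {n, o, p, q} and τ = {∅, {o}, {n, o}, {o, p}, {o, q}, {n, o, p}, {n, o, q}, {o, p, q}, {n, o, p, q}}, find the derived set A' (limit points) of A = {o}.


A' = {n, p, q}

For each x ∈ X, list the open sets U ∈ τ with x ∈ U, then check whether U ∩ (A ∖ {x}) ≠ ∅ for every such U.
  x = n: opens ∋ x are {n, o}, {n, o, p}, {n, o, q}, {n, o, p, q}; each meets A ∖ {n}, so x IS a limit point.
  x = o: open {o} ∋ x has {o} ∩ (A ∖ {o}) = ∅, so x is NOT a limit point.
  x = p: opens ∋ x are {o, p}, {n, o, p}, {o, p, q}, {n, o, p, q}; each meets A ∖ {p}, so x IS a limit point.
  x = q: opens ∋ x are {o, q}, {n, o, q}, {o, p, q}, {n, o, p, q}; each meets A ∖ {q}, so x IS a limit point.
Collecting: A' = {n, p, q}.


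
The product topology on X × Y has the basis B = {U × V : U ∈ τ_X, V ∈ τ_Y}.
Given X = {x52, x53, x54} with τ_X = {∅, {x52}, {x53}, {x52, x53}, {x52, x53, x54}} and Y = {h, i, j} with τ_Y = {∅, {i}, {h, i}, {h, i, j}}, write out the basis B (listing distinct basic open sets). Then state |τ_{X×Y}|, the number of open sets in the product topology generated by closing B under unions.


Basis B = {∅ × ∅, {x52} × {i}, {x53} × {i}, {x52} × {h, i}, {x52, x53} × {i}, {x53} × {h, i}, {x52} × {h, i, j}, {x52, x53, x54} × {i}, {x53} × {h, i, j}, {x52, x53} × {h, i}, {x52, x53} × {h, i, j}, {x52, x53, x54} × {h, i}, {x52, x53, x54} × {h, i, j}}; |τ_{X×Y}| = 30.

Enumerate products U × V with U ∈ τ_X, V ∈ τ_Y (deduplicated):
  ∅ × ∅ = {} (∅)
  {x52} × {i} = {(x52,i)}
  {x53} × {i} = {(x53,i)}
  {x52} × {h, i} = {(x52,h), (x52,i)}
  {x52, x53} × {i} = {(x52,i), (x53,i)}
  {x53} × {h, i} = {(x53,h), (x53,i)}
  {x52} × {h, i, j} = {(x52,h), (x52,i), (x52,j)}
  {x52, x53, x54} × {i} = {(x52,i), (x53,i), (x54,i)}
  {x53} × {h, i, j} = {(x53,h), (x53,i), (x53,j)}
  {x52, x53} × {h, i} = {(x52,h), (x52,i), (x53,h), (x53,i)}
  {x52, x53} × {h, i, j} = {(x52,h), (x52,i), (x52,j), (x53,h), (x53,i), (x53,j)}
  {x52, x53, x54} × {h, i} = {(x52,h), (x52,i), (x53,h), (x53,i), (x54,h), (x54,i)}
  {x52, x53, x54} × {h, i, j} = {(x52,h), (x52,i), (x52,j), (x53,h), (x53,i), (x53,j), (x54,h), (x54,i), (x54,j)}
These 13 distinct sets form the basis B.
Close under arbitrary unions to get τ_{X×Y}; counting gives |τ_{X×Y}| = 30.


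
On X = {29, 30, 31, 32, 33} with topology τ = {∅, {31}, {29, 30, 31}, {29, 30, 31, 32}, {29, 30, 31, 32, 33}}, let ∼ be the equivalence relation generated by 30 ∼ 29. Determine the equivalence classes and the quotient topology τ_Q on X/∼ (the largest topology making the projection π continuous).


X/∼ = {[29=30], [31], [32], [33]}; |τ_Q| = 5.

Equivalence classes: [29=30], [31], [32], [33].
Quotient map π: X → X/∼ sends 29 ↦ [29=30], 30 ↦ [29=30], 31 ↦ [31], 32 ↦ [32], 33 ↦ [33].
For each subset V ⊆ X/∼, compute π^{-1}(V) ⊆ X and check whether π^{-1}(V) ∈ τ. V is open in τ_Q iff π^{-1}(V) ∈ τ.
  V = {}: π^{-1}(V) = ∅ ∈ τ ✓.
  V = {[29=30]}: π^{-1}(V) = {29, 30} ∉ τ ✗.
  V = {[31]}: π^{-1}(V) = {31} ∈ τ ✓.
  V = {[29=30], [31]}: π^{-1}(V) = {29, 30, 31} ∈ τ ✓.
  V = {[32]}: π^{-1}(V) = {32} ∉ τ ✗.
  V = {[29=30], [32]}: π^{-1}(V) = {29, 30, 32} ∉ τ ✗.
  V = {[31], [32]}: π^{-1}(V) = {31, 32} ∉ τ ✗.
  V = {[29=30], [31], [32]}: π^{-1}(V) = {29, 30, 31, 32} ∈ τ ✓.
  V = {[33]}: π^{-1}(V) = {33} ∉ τ ✗.
  V = {[29=30], [33]}: π^{-1}(V) = {29, 30, 33} ∉ τ ✗.
  V = {[31], [33]}: π^{-1}(V) = {31, 33} ∉ τ ✗.
  V = {[29=30], [31], [33]}: π^{-1}(V) = {29, 30, 31, 33} ∉ τ ✗.
  V = {[32], [33]}: π^{-1}(V) = {32, 33} ∉ τ ✗.
  V = {[29=30], [32], [33]}: π^{-1}(V) = {29, 30, 32, 33} ∉ τ ✗.
  V = {[31], [32], [33]}: π^{-1}(V) = {31, 32, 33} ∉ τ ✗.
  V = {[29=30], [31], [32], [33]}: π^{-1}(V) = {29, 30, 31, 32, 33} ∈ τ ✓.
Open sets in the quotient: τ_Q = {{}, {[31]}, {[29=30], [31]}, {[29=30], [31], [32]}, {[29=30], [31], [32], [33]}} (5 elements).


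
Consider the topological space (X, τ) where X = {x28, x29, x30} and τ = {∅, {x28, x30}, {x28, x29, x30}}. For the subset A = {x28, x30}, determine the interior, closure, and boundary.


int(A) = {x28, x30}, cl(A) = {x28, x29, x30}, ∂A = {x29}.

Closed sets in (X, τ) are complements of opens:
  closed(X, τ) = {∅, {x29}, {x28, x29, x30}}.
int(A) = ⋃ {U ∈ τ : U ⊆ A}. Opens contained in A: ∅, {x28, x30}.
Taking the union of these: int(A) = {x28, x30}.
cl(A) = ⋂ {C closed : A ⊆ C}. Closed sets containing A: {x28, x29, x30}.
Intersecting these: cl(A) = {x28, x29, x30}.
∂A = cl(A) ∖ int(A) = {x28, x29, x30} ∖ {x28, x30} = {x29}.


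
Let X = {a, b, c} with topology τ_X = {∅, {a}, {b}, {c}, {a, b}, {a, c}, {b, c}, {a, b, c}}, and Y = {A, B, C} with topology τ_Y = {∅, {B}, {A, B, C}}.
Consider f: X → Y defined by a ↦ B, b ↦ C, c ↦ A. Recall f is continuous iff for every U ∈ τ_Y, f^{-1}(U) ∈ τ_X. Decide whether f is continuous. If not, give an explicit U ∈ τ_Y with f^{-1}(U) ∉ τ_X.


f IS continuous.

Compute f^{-1}(U) for each U ∈ τ_Y:
  U = ∅: f^{-1}(U) = ∅ ∈ τ_X ✓.
  U = {B}: f^{-1}(U) = {a} ∈ τ_X ✓.
  U = {A, B, C}: f^{-1}(U) = {a, b, c} ∈ τ_X ✓.
Every preimage lies in τ_X, so f IS continuous.


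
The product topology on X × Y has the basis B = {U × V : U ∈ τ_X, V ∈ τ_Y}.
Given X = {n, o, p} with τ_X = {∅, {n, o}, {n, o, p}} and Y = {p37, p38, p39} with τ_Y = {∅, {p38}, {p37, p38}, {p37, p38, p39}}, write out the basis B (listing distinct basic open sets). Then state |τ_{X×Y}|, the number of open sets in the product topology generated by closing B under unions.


Basis B = {∅ × ∅, {n, o} × {p38}, {n, o, p} × {p38}, {n, o} × {p37, p38}, {n, o} × {p37, p38, p39}, {n, o, p} × {p37, p38}, {n, o, p} × {p37, p38, p39}}; |τ_{X×Y}| = 10.

Enumerate products U × V with U ∈ τ_X, V ∈ τ_Y (deduplicated):
  ∅ × ∅ = {} (∅)
  {n, o} × {p38} = {(n,p38), (o,p38)}
  {n, o, p} × {p38} = {(n,p38), (o,p38), (p,p38)}
  {n, o} × {p37, p38} = {(n,p37), (n,p38), (o,p37), (o,p38)}
  {n, o} × {p37, p38, p39} = {(n,p37), (n,p38), (n,p39), (o,p37), (o,p38), (o,p39)}
  {n, o, p} × {p37, p38} = {(n,p37), (n,p38), (o,p37), (o,p38), (p,p37), (p,p38)}
  {n, o, p} × {p37, p38, p39} = {(n,p37), (n,p38), (n,p39), (o,p37), (o,p38), (o,p39), (p,p37), (p,p38), (p,p39)}
These 7 distinct sets form the basis B.
Close under arbitrary unions to get τ_{X×Y}; counting gives |τ_{X×Y}| = 10.


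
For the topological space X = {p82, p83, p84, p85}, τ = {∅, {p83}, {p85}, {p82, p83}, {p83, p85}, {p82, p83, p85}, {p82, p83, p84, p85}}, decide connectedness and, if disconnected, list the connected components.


(X, τ) is connected.

Find clopen sets (U ∈ τ with X ∖ U ∈ τ):
  U = ∅, X ∖ U = {p82, p83, p84, p85} — both open, so U is clopen.
  U = {p82, p83, p84, p85}, X ∖ U = ∅ — both open, so U is clopen.
Only trivial clopens (∅ and X) exist, so (X, τ) is connected.
Compute connected components by grouping points that agree on all clopens:
  component: {p82, p83, p84, p85}


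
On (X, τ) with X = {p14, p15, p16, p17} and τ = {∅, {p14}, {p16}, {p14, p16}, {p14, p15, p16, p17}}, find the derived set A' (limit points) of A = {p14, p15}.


A' = {p15, p17}

For each x ∈ X, list the open sets U ∈ τ with x ∈ U, then check whether U ∩ (A ∖ {x}) ≠ ∅ for every such U.
  x = p14: open {p14} ∋ x has {p14} ∩ (A ∖ {p14}) = ∅, so x is NOT a limit point.
  x = p15: opens ∋ x are {p14, p15, p16, p17}; each meets A ∖ {p15}, so x IS a limit point.
  x = p16: open {p16} ∋ x has {p16} ∩ (A ∖ {p16}) = ∅, so x is NOT a limit point.
  x = p17: opens ∋ x are {p14, p15, p16, p17}; each meets A ∖ {p17}, so x IS a limit point.
Collecting: A' = {p15, p17}.


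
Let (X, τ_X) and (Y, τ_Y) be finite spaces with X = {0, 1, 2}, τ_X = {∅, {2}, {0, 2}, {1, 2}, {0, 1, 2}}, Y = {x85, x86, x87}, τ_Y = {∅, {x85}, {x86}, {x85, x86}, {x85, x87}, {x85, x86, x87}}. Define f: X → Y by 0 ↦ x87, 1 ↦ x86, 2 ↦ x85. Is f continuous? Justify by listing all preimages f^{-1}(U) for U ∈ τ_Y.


f is NOT continuous.

Compute f^{-1}(U) for each U ∈ τ_Y:
  U = ∅: f^{-1}(U) = ∅ ∈ τ_X ✓.
  U = {x85}: f^{-1}(U) = {2} ∈ τ_X ✓.
  U = {x86}: f^{-1}(U) = {1} ∉ τ_X ✗.
  U = {x85, x86}: f^{-1}(U) = {1, 2} ∈ τ_X ✓.
  U = {x85, x87}: f^{-1}(U) = {0, 2} ∈ τ_X ✓.
  U = {x85, x86, x87}: f^{-1}(U) = {0, 1, 2} ∈ τ_X ✓.
Found U = {x86} with f^{-1}(U) = {1} not in τ_X. Therefore f is NOT continuous.


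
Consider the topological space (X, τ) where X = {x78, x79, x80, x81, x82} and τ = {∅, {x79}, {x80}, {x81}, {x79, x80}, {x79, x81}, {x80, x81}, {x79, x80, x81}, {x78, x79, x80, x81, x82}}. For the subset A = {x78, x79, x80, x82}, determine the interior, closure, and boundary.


int(A) = {x79, x80}, cl(A) = {x78, x79, x80, x82}, ∂A = {x78, x82}.

Closed sets in (X, τ) are complements of opens:
  closed(X, τ) = {∅, {x78, x82}, {x78, x79, x82}, {x78, x80, x82}, {x78, x81, x82}, {x78, x79, x80, x82}, {x78, x79, x81, x82}, {x78, x80, x81, x82}, {x78, x79, x80, x81, x82}}.
int(A) = ⋃ {U ∈ τ : U ⊆ A}. Opens contained in A: ∅, {x79}, {x80}, {x79, x80}.
Taking the union of these: int(A) = {x79, x80}.
cl(A) = ⋂ {C closed : A ⊆ C}. Closed sets containing A: {x78, x79, x80, x82}, {x78, x79, x80, x81, x82}.
Intersecting these: cl(A) = {x78, x79, x80, x82}.
∂A = cl(A) ∖ int(A) = {x78, x79, x80, x82} ∖ {x79, x80} = {x78, x82}.


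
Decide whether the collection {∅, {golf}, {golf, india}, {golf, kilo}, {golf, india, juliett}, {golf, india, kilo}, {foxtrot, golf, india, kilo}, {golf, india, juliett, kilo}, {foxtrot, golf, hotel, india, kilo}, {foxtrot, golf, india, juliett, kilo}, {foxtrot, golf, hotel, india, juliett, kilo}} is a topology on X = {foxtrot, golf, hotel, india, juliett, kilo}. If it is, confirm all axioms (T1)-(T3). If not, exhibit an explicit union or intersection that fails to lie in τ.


τ IS a topology on X.

Axiom (T1): ∅ ∈ τ? Yes; X ∈ τ? Yes.
Axiom (T2/T3): check pairwise unions and intersections of members of τ.
All pairwise intersections and unions checked — each lies in τ. Therefore τ satisfies (T1), (T2), (T3): it IS a topology on X.


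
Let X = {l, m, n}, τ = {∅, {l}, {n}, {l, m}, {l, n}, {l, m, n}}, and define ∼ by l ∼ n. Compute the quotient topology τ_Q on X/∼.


X/∼ = {[l=n], [m]}; |τ_Q| = 3.

Equivalence classes: [l=n], [m].
Quotient map π: X → X/∼ sends l ↦ [l=n], m ↦ [m], n ↦ [l=n].
For each subset V ⊆ X/∼, compute π^{-1}(V) ⊆ X and check whether π^{-1}(V) ∈ τ. V is open in τ_Q iff π^{-1}(V) ∈ τ.
  V = {}: π^{-1}(V) = ∅ ∈ τ ✓.
  V = {[l=n]}: π^{-1}(V) = {l, n} ∈ τ ✓.
  V = {[m]}: π^{-1}(V) = {m} ∉ τ ✗.
  V = {[l=n], [m]}: π^{-1}(V) = {l, m, n} ∈ τ ✓.
Open sets in the quotient: τ_Q = {{}, {[l=n]}, {[l=n], [m]}} (3 elements).


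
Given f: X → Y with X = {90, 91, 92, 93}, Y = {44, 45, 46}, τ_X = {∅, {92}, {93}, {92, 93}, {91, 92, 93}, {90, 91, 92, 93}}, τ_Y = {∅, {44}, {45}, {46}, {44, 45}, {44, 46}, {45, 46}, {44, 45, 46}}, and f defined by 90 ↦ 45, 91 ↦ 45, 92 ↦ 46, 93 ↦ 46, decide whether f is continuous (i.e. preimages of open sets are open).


f is NOT continuous.

Compute f^{-1}(U) for each U ∈ τ_Y:
  U = ∅: f^{-1}(U) = ∅ ∈ τ_X ✓.
  U = {44}: f^{-1}(U) = ∅ ∈ τ_X ✓.
  U = {45}: f^{-1}(U) = {90, 91} ∉ τ_X ✗.
  U = {46}: f^{-1}(U) = {92, 93} ∈ τ_X ✓.
  U = {44, 45}: f^{-1}(U) = {90, 91} ∉ τ_X ✗.
  U = {44, 46}: f^{-1}(U) = {92, 93} ∈ τ_X ✓.
  U = {45, 46}: f^{-1}(U) = {90, 91, 92, 93} ∈ τ_X ✓.
  U = {44, 45, 46}: f^{-1}(U) = {90, 91, 92, 93} ∈ τ_X ✓.
Found U = {45} with f^{-1}(U) = {90, 91} not in τ_X. Therefore f is NOT continuous.


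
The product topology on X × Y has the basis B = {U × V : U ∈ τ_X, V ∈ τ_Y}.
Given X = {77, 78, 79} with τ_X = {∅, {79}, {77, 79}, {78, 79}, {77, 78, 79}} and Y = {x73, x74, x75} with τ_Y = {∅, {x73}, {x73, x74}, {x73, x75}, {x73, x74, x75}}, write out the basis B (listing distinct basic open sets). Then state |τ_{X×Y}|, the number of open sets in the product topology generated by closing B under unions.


Basis B = {∅ × ∅, {79} × {x73}, {77, 79} × {x73}, {78, 79} × {x73}, {79} × {x73, x74}, {79} × {x73, x75}, {77, 78, 79} × {x73}, {79} × {x73, x74, x75}, {77, 79} × {x73, x74}, {77, 79} × {x73, x75}, {78, 79} × {x73, x74}, {78, 79} × {x73, x75}, {77, 79} × {x73, x74, x75}, {77, 78, 79} × {x73, x74}, {77, 78, 79} × {x73, x75}, {78, 79} × {x73, x74, x75}, {77, 78, 79} × {x73, x74, x75}}; |τ_{X×Y}| = 48.

Enumerate products U × V with U ∈ τ_X, V ∈ τ_Y (deduplicated):
  ∅ × ∅ = {} (∅)
  {79} × {x73} = {(79,x73)}
  {77, 79} × {x73} = {(77,x73), (79,x73)}
  {78, 79} × {x73} = {(78,x73), (79,x73)}
  {79} × {x73, x74} = {(79,x73), (79,x74)}
  {79} × {x73, x75} = {(79,x73), (79,x75)}
  {77, 78, 79} × {x73} = {(77,x73), (78,x73), (79,x73)}
  {79} × {x73, x74, x75} = {(79,x73), (79,x74), (79,x75)}
  {77, 79} × {x73, x74} = {(77,x73), (77,x74), (79,x73), (79,x74)}
  {77, 79} × {x73, x75} = {(77,x73), (77,x75), (79,x73), (79,x75)}
  {78, 79} × {x73, x74} = {(78,x73), (78,x74), (79,x73), (79,x74)}
  {78, 79} × {x73, x75} = {(78,x73), (78,x75), (79,x73), (79,x75)}
  {77, 79} × {x73, x74, x75} = {(77,x73), (77,x74), (77,x75), (79,x73), (79,x74), (79,x75)}
  {77, 78, 79} × {x73, x74} = {(77,x73), (77,x74), (78,x73), (78,x74), (79,x73), (79,x74)}
  {77, 78, 79} × {x73, x75} = {(77,x73), (77,x75), (78,x73), (78,x75), (79,x73), (79,x75)}
  {78, 79} × {x73, x74, x75} = {(78,x73), (78,x74), (78,x75), (79,x73), (79,x74), (79,x75)}
  {77, 78, 79} × {x73, x74, x75} = {(77,x73), (77,x74), (77,x75), (78,x73), (78,x74), (78,x75), (79,x73), (79,x74), (79,x75)}
These 17 distinct sets form the basis B.
Close under arbitrary unions to get τ_{X×Y}; counting gives |τ_{X×Y}| = 48.


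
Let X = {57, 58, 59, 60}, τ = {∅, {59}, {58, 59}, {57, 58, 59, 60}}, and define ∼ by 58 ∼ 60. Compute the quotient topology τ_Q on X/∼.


X/∼ = {[57], [58=60], [59]}; |τ_Q| = 3.

Equivalence classes: [57], [58=60], [59].
Quotient map π: X → X/∼ sends 57 ↦ [57], 58 ↦ [58=60], 59 ↦ [59], 60 ↦ [58=60].
For each subset V ⊆ X/∼, compute π^{-1}(V) ⊆ X and check whether π^{-1}(V) ∈ τ. V is open in τ_Q iff π^{-1}(V) ∈ τ.
  V = {}: π^{-1}(V) = ∅ ∈ τ ✓.
  V = {[57]}: π^{-1}(V) = {57} ∉ τ ✗.
  V = {[58=60]}: π^{-1}(V) = {58, 60} ∉ τ ✗.
  V = {[57], [58=60]}: π^{-1}(V) = {57, 58, 60} ∉ τ ✗.
  V = {[59]}: π^{-1}(V) = {59} ∈ τ ✓.
  V = {[57], [59]}: π^{-1}(V) = {57, 59} ∉ τ ✗.
  V = {[58=60], [59]}: π^{-1}(V) = {58, 59, 60} ∉ τ ✗.
  V = {[57], [58=60], [59]}: π^{-1}(V) = {57, 58, 59, 60} ∈ τ ✓.
Open sets in the quotient: τ_Q = {{}, {[59]}, {[57], [58=60], [59]}} (3 elements).


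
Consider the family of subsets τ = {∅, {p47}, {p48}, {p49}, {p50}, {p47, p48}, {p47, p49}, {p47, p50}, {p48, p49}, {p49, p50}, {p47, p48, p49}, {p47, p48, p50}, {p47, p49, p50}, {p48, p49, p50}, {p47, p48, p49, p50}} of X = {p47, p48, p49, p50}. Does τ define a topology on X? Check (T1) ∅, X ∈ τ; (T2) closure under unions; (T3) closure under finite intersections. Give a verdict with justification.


τ is NOT a topology on X.

Axiom (T1): ∅ ∈ τ? Yes; X ∈ τ? Yes.
Axiom (T2/T3): check pairwise unions and intersections of members of τ.
Counterexample for (T2): {p48} ∪ {p50} = {p48, p50} ∉ τ. Therefore τ is NOT a topology.


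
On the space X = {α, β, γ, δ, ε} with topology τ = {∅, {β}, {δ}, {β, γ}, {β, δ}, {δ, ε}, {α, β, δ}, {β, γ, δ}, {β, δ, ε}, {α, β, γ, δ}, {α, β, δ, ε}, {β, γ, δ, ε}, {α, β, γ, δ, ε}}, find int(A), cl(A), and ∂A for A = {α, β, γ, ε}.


int(A) = {β, γ}, cl(A) = {α, β, γ, ε}, ∂A = {α, ε}.

Closed sets in (X, τ) are complements of opens:
  closed(X, τ) = {∅, {α}, {γ}, {ε}, {α, γ}, {α, ε}, {γ, ε}, {α, β, γ}, {α, γ, ε}, {α, δ, ε}, {α, β, γ, ε}, {α, γ, δ, ε}, {α, β, γ, δ, ε}}.
int(A) = ⋃ {U ∈ τ : U ⊆ A}. Opens contained in A: ∅, {β}, {β, γ}.
Taking the union of these: int(A) = {β, γ}.
cl(A) = ⋂ {C closed : A ⊆ C}. Closed sets containing A: {α, β, γ, ε}, {α, β, γ, δ, ε}.
Intersecting these: cl(A) = {α, β, γ, ε}.
∂A = cl(A) ∖ int(A) = {α, β, γ, ε} ∖ {β, γ} = {α, ε}.


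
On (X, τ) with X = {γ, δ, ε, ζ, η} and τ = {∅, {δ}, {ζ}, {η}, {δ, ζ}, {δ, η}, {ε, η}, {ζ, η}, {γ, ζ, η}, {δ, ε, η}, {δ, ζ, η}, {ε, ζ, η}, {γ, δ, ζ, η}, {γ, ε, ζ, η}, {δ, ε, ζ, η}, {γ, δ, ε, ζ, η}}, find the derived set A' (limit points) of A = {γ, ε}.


A' = ∅

For each x ∈ X, list the open sets U ∈ τ with x ∈ U, then check whether U ∩ (A ∖ {x}) ≠ ∅ for every such U.
  x = γ: open {γ, ζ, η} ∋ x has {γ, ζ, η} ∩ (A ∖ {γ}) = ∅, so x is NOT a limit point.
  x = δ: open {δ} ∋ x has {δ} ∩ (A ∖ {δ}) = ∅, so x is NOT a limit point.
  x = ε: open {ε, η} ∋ x has {ε, η} ∩ (A ∖ {ε}) = ∅, so x is NOT a limit point.
  x = ζ: open {ζ} ∋ x has {ζ} ∩ (A ∖ {ζ}) = ∅, so x is NOT a limit point.
  x = η: open {η} ∋ x has {η} ∩ (A ∖ {η}) = ∅, so x is NOT a limit point.
Collecting: A' = ∅.


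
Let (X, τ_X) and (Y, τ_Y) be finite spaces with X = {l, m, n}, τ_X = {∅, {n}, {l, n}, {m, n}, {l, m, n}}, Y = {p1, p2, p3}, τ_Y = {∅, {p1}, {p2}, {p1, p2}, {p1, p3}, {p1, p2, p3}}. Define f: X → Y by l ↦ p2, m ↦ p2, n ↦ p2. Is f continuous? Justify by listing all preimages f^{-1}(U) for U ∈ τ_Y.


f IS continuous.

Compute f^{-1}(U) for each U ∈ τ_Y:
  U = ∅: f^{-1}(U) = ∅ ∈ τ_X ✓.
  U = {p1}: f^{-1}(U) = ∅ ∈ τ_X ✓.
  U = {p2}: f^{-1}(U) = {l, m, n} ∈ τ_X ✓.
  U = {p1, p2}: f^{-1}(U) = {l, m, n} ∈ τ_X ✓.
  U = {p1, p3}: f^{-1}(U) = ∅ ∈ τ_X ✓.
  U = {p1, p2, p3}: f^{-1}(U) = {l, m, n} ∈ τ_X ✓.
Every preimage lies in τ_X, so f IS continuous.


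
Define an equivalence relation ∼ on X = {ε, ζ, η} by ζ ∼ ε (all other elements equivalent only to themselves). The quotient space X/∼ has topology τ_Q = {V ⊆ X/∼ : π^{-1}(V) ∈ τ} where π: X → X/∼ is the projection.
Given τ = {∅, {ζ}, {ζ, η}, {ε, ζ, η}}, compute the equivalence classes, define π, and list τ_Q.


X/∼ = {[ε=ζ], [η]}; |τ_Q| = 2.

Equivalence classes: [ε=ζ], [η].
Quotient map π: X → X/∼ sends ε ↦ [ε=ζ], ζ ↦ [ε=ζ], η ↦ [η].
For each subset V ⊆ X/∼, compute π^{-1}(V) ⊆ X and check whether π^{-1}(V) ∈ τ. V is open in τ_Q iff π^{-1}(V) ∈ τ.
  V = {}: π^{-1}(V) = ∅ ∈ τ ✓.
  V = {[ε=ζ]}: π^{-1}(V) = {ε, ζ} ∉ τ ✗.
  V = {[η]}: π^{-1}(V) = {η} ∉ τ ✗.
  V = {[ε=ζ], [η]}: π^{-1}(V) = {ε, ζ, η} ∈ τ ✓.
Open sets in the quotient: τ_Q = {{}, {[ε=ζ], [η]}} (2 elements).


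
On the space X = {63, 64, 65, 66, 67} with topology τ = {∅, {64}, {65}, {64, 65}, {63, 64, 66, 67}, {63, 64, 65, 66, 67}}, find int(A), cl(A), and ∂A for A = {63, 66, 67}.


int(A) = ∅, cl(A) = {63, 66, 67}, ∂A = {63, 66, 67}.

Closed sets in (X, τ) are complements of opens:
  closed(X, τ) = {∅, {65}, {63, 66, 67}, {63, 64, 66, 67}, {63, 65, 66, 67}, {63, 64, 65, 66, 67}}.
int(A) = ⋃ {U ∈ τ : U ⊆ A}. Opens contained in A: ∅.
Taking the union of these: int(A) = ∅.
cl(A) = ⋂ {C closed : A ⊆ C}. Closed sets containing A: {63, 66, 67}, {63, 64, 66, 67}, {63, 65, 66, 67}, {63, 64, 65, 66, 67}.
Intersecting these: cl(A) = {63, 66, 67}.
∂A = cl(A) ∖ int(A) = {63, 66, 67} ∖ ∅ = {63, 66, 67}.


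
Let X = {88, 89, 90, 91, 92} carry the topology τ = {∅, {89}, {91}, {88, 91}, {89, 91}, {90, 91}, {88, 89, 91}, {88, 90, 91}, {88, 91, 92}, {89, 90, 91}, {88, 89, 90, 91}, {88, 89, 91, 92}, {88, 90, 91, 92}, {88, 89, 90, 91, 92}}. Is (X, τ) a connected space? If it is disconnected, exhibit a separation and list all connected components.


(X, τ) is disconnected; components = [{89}, {88, 90, 91, 92}].

Find clopen sets (U ∈ τ with X ∖ U ∈ τ):
  U = ∅, X ∖ U = {88, 89, 90, 91, 92} — both open, so U is clopen.
  U = {89}, X ∖ U = {88, 90, 91, 92} — both open, so U is clopen.
  U = {88, 90, 91, 92}, X ∖ U = {89} — both open, so U is clopen.
  U = {88, 89, 90, 91, 92}, X ∖ U = ∅ — both open, so U is clopen.
Nontrivial clopen(s) exist: e.g. {89}. So (X, τ) is disconnected.
Compute connected components by grouping points that agree on all clopens:
  component: {89}
  component: {88, 90, 91, 92}


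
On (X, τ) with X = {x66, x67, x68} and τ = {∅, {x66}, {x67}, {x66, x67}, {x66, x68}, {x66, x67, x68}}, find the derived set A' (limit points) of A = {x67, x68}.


A' = ∅

For each x ∈ X, list the open sets U ∈ τ with x ∈ U, then check whether U ∩ (A ∖ {x}) ≠ ∅ for every such U.
  x = x66: open {x66} ∋ x has {x66} ∩ (A ∖ {x66}) = ∅, so x is NOT a limit point.
  x = x67: open {x67} ∋ x has {x67} ∩ (A ∖ {x67}) = ∅, so x is NOT a limit point.
  x = x68: open {x66, x68} ∋ x has {x66, x68} ∩ (A ∖ {x68}) = ∅, so x is NOT a limit point.
Collecting: A' = ∅.


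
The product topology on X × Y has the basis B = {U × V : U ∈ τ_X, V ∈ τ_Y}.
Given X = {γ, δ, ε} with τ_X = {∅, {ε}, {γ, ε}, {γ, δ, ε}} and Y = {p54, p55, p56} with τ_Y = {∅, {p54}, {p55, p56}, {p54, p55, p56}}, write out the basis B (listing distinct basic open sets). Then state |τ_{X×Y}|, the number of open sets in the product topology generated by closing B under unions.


Basis B = {∅ × ∅, {ε} × {p54}, {γ, ε} × {p54}, {ε} × {p55, p56}, {γ, δ, ε} × {p54}, {ε} × {p54, p55, p56}, {γ, ε} × {p55, p56}, {γ, ε} × {p54, p55, p56}, {γ, δ, ε} × {p55, p56}, {γ, δ, ε} × {p54, p55, p56}}; |τ_{X×Y}| = 16.

Enumerate products U × V with U ∈ τ_X, V ∈ τ_Y (deduplicated):
  ∅ × ∅ = {} (∅)
  {ε} × {p54} = {(ε,p54)}
  {γ, ε} × {p54} = {(γ,p54), (ε,p54)}
  {ε} × {p55, p56} = {(ε,p55), (ε,p56)}
  {γ, δ, ε} × {p54} = {(γ,p54), (δ,p54), (ε,p54)}
  {ε} × {p54, p55, p56} = {(ε,p54), (ε,p55), (ε,p56)}
  {γ, ε} × {p55, p56} = {(γ,p55), (γ,p56), (ε,p55), (ε,p56)}
  {γ, ε} × {p54, p55, p56} = {(γ,p54), (γ,p55), (γ,p56), (ε,p54), (ε,p55), (ε,p56)}
  {γ, δ, ε} × {p55, p56} = {(γ,p55), (γ,p56), (δ,p55), (δ,p56), (ε,p55), (ε,p56)}
  {γ, δ, ε} × {p54, p55, p56} = {(γ,p54), (γ,p55), (γ,p56), (δ,p54), (δ,p55), (δ,p56), (ε,p54), (ε,p55), (ε,p56)}
These 10 distinct sets form the basis B.
Close under arbitrary unions to get τ_{X×Y}; counting gives |τ_{X×Y}| = 16.


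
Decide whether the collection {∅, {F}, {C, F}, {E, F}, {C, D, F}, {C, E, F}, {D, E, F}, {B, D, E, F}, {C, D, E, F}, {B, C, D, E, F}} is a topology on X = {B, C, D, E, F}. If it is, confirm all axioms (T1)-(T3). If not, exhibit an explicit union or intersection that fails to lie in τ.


τ is NOT a topology on X.

Axiom (T1): ∅ ∈ τ? Yes; X ∈ τ? Yes.
Axiom (T2/T3): check pairwise unions and intersections of members of τ.
Counterexample for (T3): {C, D, F} ∩ {D, E, F} = {D, F} ∉ τ. Therefore τ is NOT a topology.


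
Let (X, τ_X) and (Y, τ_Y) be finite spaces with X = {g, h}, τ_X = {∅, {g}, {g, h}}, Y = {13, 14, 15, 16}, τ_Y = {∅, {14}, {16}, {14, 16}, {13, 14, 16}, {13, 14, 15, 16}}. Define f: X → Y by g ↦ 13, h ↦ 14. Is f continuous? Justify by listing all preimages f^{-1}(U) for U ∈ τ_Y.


f is NOT continuous.

Compute f^{-1}(U) for each U ∈ τ_Y:
  U = ∅: f^{-1}(U) = ∅ ∈ τ_X ✓.
  U = {14}: f^{-1}(U) = {h} ∉ τ_X ✗.
  U = {16}: f^{-1}(U) = ∅ ∈ τ_X ✓.
  U = {14, 16}: f^{-1}(U) = {h} ∉ τ_X ✗.
  U = {13, 14, 16}: f^{-1}(U) = {g, h} ∈ τ_X ✓.
  U = {13, 14, 15, 16}: f^{-1}(U) = {g, h} ∈ τ_X ✓.
Found U = {14} with f^{-1}(U) = {h} not in τ_X. Therefore f is NOT continuous.


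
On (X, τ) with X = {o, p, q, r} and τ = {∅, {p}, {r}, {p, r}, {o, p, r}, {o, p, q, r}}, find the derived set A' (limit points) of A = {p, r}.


A' = {o, q}

For each x ∈ X, list the open sets U ∈ τ with x ∈ U, then check whether U ∩ (A ∖ {x}) ≠ ∅ for every such U.
  x = o: opens ∋ x are {o, p, r}, {o, p, q, r}; each meets A ∖ {o}, so x IS a limit point.
  x = p: open {p} ∋ x has {p} ∩ (A ∖ {p}) = ∅, so x is NOT a limit point.
  x = q: opens ∋ x are {o, p, q, r}; each meets A ∖ {q}, so x IS a limit point.
  x = r: open {r} ∋ x has {r} ∩ (A ∖ {r}) = ∅, so x is NOT a limit point.
Collecting: A' = {o, q}.


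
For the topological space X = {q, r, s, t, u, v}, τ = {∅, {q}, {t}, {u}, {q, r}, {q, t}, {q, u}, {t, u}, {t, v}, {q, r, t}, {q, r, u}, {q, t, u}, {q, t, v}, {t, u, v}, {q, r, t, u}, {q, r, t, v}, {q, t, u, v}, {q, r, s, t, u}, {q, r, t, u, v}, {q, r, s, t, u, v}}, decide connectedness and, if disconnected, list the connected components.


(X, τ) is connected.

Find clopen sets (U ∈ τ with X ∖ U ∈ τ):
  U = ∅, X ∖ U = {q, r, s, t, u, v} — both open, so U is clopen.
  U = {q, r, s, t, u, v}, X ∖ U = ∅ — both open, so U is clopen.
Only trivial clopens (∅ and X) exist, so (X, τ) is connected.
Compute connected components by grouping points that agree on all clopens:
  component: {q, r, s, t, u, v}


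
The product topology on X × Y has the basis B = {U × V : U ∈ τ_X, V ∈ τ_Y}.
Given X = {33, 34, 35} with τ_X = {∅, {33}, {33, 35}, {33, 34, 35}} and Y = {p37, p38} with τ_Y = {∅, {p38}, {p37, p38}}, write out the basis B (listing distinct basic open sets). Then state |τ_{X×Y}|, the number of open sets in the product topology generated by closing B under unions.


Basis B = {∅ × ∅, {33} × {p38}, {33} × {p37, p38}, {33, 35} × {p38}, {33, 34, 35} × {p38}, {33, 35} × {p37, p38}, {33, 34, 35} × {p37, p38}}; |τ_{X×Y}| = 10.

Enumerate products U × V with U ∈ τ_X, V ∈ τ_Y (deduplicated):
  ∅ × ∅ = {} (∅)
  {33} × {p38} = {(33,p38)}
  {33} × {p37, p38} = {(33,p37), (33,p38)}
  {33, 35} × {p38} = {(33,p38), (35,p38)}
  {33, 34, 35} × {p38} = {(33,p38), (34,p38), (35,p38)}
  {33, 35} × {p37, p38} = {(33,p37), (33,p38), (35,p37), (35,p38)}
  {33, 34, 35} × {p37, p38} = {(33,p37), (33,p38), (34,p37), (34,p38), (35,p37), (35,p38)}
These 7 distinct sets form the basis B.
Close under arbitrary unions to get τ_{X×Y}; counting gives |τ_{X×Y}| = 10.


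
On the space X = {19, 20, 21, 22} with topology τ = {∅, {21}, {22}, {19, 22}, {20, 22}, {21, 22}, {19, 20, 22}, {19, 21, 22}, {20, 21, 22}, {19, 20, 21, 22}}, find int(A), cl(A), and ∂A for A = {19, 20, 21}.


int(A) = {21}, cl(A) = {19, 20, 21}, ∂A = {19, 20}.

Closed sets in (X, τ) are complements of opens:
  closed(X, τ) = {∅, {19}, {20}, {21}, {19, 20}, {19, 21}, {20, 21}, {19, 20, 21}, {19, 20, 22}, {19, 20, 21, 22}}.
int(A) = ⋃ {U ∈ τ : U ⊆ A}. Opens contained in A: ∅, {21}.
Taking the union of these: int(A) = {21}.
cl(A) = ⋂ {C closed : A ⊆ C}. Closed sets containing A: {19, 20, 21}, {19, 20, 21, 22}.
Intersecting these: cl(A) = {19, 20, 21}.
∂A = cl(A) ∖ int(A) = {19, 20, 21} ∖ {21} = {19, 20}.


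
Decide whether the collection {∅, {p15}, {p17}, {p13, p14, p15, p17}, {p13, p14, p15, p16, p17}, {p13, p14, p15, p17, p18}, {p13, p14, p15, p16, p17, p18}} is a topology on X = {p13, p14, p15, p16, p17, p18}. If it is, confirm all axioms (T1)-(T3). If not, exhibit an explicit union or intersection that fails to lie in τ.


τ is NOT a topology on X.

Axiom (T1): ∅ ∈ τ? Yes; X ∈ τ? Yes.
Axiom (T2/T3): check pairwise unions and intersections of members of τ.
Counterexample for (T2): {p15} ∪ {p17} = {p15, p17} ∉ τ. Therefore τ is NOT a topology.


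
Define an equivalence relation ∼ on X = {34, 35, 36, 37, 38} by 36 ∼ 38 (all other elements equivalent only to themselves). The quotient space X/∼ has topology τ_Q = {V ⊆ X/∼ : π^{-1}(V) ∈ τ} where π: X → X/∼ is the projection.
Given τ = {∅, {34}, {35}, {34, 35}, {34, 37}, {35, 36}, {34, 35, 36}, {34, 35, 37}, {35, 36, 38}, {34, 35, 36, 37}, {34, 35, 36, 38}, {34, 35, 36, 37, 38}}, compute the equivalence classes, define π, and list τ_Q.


X/∼ = {[34], [35], [36=38], [37]}; |τ_Q| = 9.

Equivalence classes: [34], [35], [36=38], [37].
Quotient map π: X → X/∼ sends 34 ↦ [34], 35 ↦ [35], 36 ↦ [36=38], 37 ↦ [37], 38 ↦ [36=38].
For each subset V ⊆ X/∼, compute π^{-1}(V) ⊆ X and check whether π^{-1}(V) ∈ τ. V is open in τ_Q iff π^{-1}(V) ∈ τ.
  V = {}: π^{-1}(V) = ∅ ∈ τ ✓.
  V = {[34]}: π^{-1}(V) = {34} ∈ τ ✓.
  V = {[35]}: π^{-1}(V) = {35} ∈ τ ✓.
  V = {[34], [35]}: π^{-1}(V) = {34, 35} ∈ τ ✓.
  V = {[36=38]}: π^{-1}(V) = {36, 38} ∉ τ ✗.
  V = {[34], [36=38]}: π^{-1}(V) = {34, 36, 38} ∉ τ ✗.
  V = {[35], [36=38]}: π^{-1}(V) = {35, 36, 38} ∈ τ ✓.
  V = {[34], [35], [36=38]}: π^{-1}(V) = {34, 35, 36, 38} ∈ τ ✓.
  V = {[37]}: π^{-1}(V) = {37} ∉ τ ✗.
  V = {[34], [37]}: π^{-1}(V) = {34, 37} ∈ τ ✓.
  V = {[35], [37]}: π^{-1}(V) = {35, 37} ∉ τ ✗.
  V = {[34], [35], [37]}: π^{-1}(V) = {34, 35, 37} ∈ τ ✓.
  V = {[36=38], [37]}: π^{-1}(V) = {36, 37, 38} ∉ τ ✗.
  V = {[34], [36=38], [37]}: π^{-1}(V) = {34, 36, 37, 38} ∉ τ ✗.
  V = {[35], [36=38], [37]}: π^{-1}(V) = {35, 36, 37, 38} ∉ τ ✗.
  V = {[34], [35], [36=38], [37]}: π^{-1}(V) = {34, 35, 36, 37, 38} ∈ τ ✓.
Open sets in the quotient: τ_Q = {{}, {[34]}, {[35]}, {[34], [35]}, {[35], [36=38]}, {[34], [35], [36=38]}, {[34], [37]}, {[34], [35], [37]}, {[34], [35], [36=38], [37]}} (9 elements).
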